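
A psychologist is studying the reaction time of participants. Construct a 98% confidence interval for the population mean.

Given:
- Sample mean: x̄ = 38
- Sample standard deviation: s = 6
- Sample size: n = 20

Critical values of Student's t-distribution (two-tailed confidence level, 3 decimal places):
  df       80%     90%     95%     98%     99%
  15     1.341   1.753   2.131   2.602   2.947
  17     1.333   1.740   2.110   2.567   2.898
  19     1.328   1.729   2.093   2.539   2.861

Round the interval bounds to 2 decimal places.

The population standard deviation σ is unknown (only the sample standard deviation s is given), so use a t-interval with df = n - 1 = 20 - 1 = 19.

For 98% confidence with df = 19, t* = 2.539 (from t-table)

Standard error: SE = s/√n = 6/√20 = 1.341641

Margin of error: E = t* × SE = 2.539 × 1.341641 = 3.4064

T-interval: x̄ ± E = 38 ± 3.4064 = (34.5936, 41.4064)

Rounded to 2 decimal places:

(34.59, 41.41)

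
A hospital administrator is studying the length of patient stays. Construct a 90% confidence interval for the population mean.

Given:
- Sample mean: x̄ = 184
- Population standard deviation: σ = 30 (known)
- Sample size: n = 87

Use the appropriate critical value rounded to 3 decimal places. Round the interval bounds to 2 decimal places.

The population standard deviation σ is known, so use a z-interval (standard normal critical value).

For 90% confidence, z* = 1.645 (from standard normal table)

Standard error: SE = σ/√n = 30/√87 = 3.216338

Margin of error: E = z* × SE = 1.645 × 3.216338 = 5.2909

Z-interval: x̄ ± E = 184 ± 5.2909 = (178.7091, 189.2909)

Rounded to 2 decimal places:

(178.71, 189.29)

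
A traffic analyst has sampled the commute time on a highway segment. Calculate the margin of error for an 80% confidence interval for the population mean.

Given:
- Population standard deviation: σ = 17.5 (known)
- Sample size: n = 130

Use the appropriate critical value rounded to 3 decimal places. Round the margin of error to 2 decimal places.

The population standard deviation σ is known, so use the z-interval margin of error formula.

For 80% confidence, z* = 1.282 (from standard normal table)

Margin of error formula for z-interval: E = z* × σ/√n

E = 1.282 × 17.5/√130
  = 1.282 × 1.534852
  = 1.9677

Rounded to 2 decimal places:

1.97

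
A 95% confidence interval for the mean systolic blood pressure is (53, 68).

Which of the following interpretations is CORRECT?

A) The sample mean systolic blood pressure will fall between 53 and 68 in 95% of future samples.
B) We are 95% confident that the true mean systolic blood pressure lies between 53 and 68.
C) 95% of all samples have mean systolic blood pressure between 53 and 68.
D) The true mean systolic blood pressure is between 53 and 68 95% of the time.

A confidence interval represents our confidence in the procedure, not a probability statement about the parameter.

Key concept: If we repeated this sampling process many times and computed a 95% CI each time, about 95% of those intervals would contain the true population parameter.

For this specific interval (53, 68):
- Midpoint (point estimate): 60.5
- Margin of error: 7.5

The correct interpretation is the one stating confidence that the true parameter lies in the interval — option B.

B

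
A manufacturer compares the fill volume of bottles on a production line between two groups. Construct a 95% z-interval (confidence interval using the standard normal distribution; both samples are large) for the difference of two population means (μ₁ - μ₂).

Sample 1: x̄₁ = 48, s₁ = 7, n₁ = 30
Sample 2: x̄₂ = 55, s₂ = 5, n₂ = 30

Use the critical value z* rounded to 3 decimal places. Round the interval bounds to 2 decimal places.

Both samples are large (n₁ = 30 ≥ 30, n₂ = 30 ≥ 30), so a z-interval for the difference of means applies.

Point estimate: x̄₁ - x̄₂ = 48 - 55 = -7

Standard error: SE = √(s₁²/n₁ + s₂²/n₂)
= √(7²/30 + 5²/30)
= √(1.633333 + 0.833333)
= 1.570563

For 95% confidence, z* = 1.96 (from standard normal table)
Margin of error: E = z* × SE = 1.96 × 1.570563 = 3.0783

Z-interval: (x̄₁ - x̄₂) ± E = -7 ± 3.0783 = (-10.0783, -3.9217)

Rounded to 2 decimal places:

(-10.08, -3.92)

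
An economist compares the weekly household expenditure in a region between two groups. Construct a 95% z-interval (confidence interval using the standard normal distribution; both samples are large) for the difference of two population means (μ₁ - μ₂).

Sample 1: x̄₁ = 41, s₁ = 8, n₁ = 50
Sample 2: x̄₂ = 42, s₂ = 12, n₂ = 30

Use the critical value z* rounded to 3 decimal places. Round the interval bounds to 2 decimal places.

Both samples are large (n₁ = 50 ≥ 30, n₂ = 30 ≥ 30), so a z-interval for the difference of means applies.

Point estimate: x̄₁ - x̄₂ = 41 - 42 = -1

Standard error: SE = √(s₁²/n₁ + s₂²/n₂)
= √(8²/50 + 12²/30)
= √(1.280000 + 4.800000)
= 2.465766

For 95% confidence, z* = 1.96 (from standard normal table)
Margin of error: E = z* × SE = 1.96 × 2.465766 = 4.8329

Z-interval: (x̄₁ - x̄₂) ± E = -1 ± 4.8329 = (-5.8329, 3.8329)

Rounded to 2 decimal places:

(-5.83, 3.83)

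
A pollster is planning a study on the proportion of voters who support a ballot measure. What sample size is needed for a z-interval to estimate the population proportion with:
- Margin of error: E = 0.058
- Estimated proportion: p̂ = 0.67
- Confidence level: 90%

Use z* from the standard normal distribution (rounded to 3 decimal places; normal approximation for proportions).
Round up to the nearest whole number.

Using z* for proportion z-interval (normal approximation).

For 90% confidence, z* = 1.645 (from standard normal table)

Sample size formula for proportion z-interval: n = z*²p̂(1-p̂)/E²

n = 1.645² × 0.67 × 0.33 / 0.058²
  = 2.706025 × 0.2211 / 0.003364
  = 177.8544

Round up to the nearest whole number: n = 178

178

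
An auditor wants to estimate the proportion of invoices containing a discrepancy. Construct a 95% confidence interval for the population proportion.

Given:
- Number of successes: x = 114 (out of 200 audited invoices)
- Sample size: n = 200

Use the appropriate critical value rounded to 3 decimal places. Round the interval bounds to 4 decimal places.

Sample proportion: p̂ = 114/200 = 0.570000

Check conditions for normal approximation:
  np̂ = 114 ≥ 10 ✓
  n(1-p̂) = 86 ≥ 10 ✓

The sample is large enough, so use a z-interval (normal approximation) for the proportion.

For 95% confidence, z* = 1.96 (from standard normal table)

Standard error: SE = √(p̂(1-p̂)/n) = √(0.570000×0.430000/200) = 0.03500714

Margin of error: E = z* × SE = 1.96 × 0.03500714 = 0.068614

Z-interval: p̂ ± E = 0.570000 ± 0.068614 = (0.501386, 0.638614)

Rounded to 4 decimal places:

(0.5014, 0.6386)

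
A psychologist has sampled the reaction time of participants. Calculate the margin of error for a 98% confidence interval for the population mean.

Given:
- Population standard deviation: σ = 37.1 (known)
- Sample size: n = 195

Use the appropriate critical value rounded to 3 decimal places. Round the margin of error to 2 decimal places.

The population standard deviation σ is known, so use the z-interval margin of error formula.

For 98% confidence, z* = 2.326 (from standard normal table)

Margin of error formula for z-interval: E = z* × σ/√n

E = 2.326 × 37.1/√195
  = 2.326 × 2.656786
  = 6.1797

Rounded to 2 decimal places:

6.18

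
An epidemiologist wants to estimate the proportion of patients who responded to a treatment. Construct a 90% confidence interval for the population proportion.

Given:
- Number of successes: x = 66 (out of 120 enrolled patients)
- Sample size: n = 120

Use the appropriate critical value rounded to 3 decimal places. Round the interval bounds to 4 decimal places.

Sample proportion: p̂ = 66/120 = 0.550000

Check conditions for normal approximation:
  np̂ = 66 ≥ 10 ✓
  n(1-p̂) = 54 ≥ 10 ✓

The sample is large enough, so use a z-interval (normal approximation) for the proportion.

For 90% confidence, z* = 1.645 (from standard normal table)

Standard error: SE = √(p̂(1-p̂)/n) = √(0.550000×0.450000/120) = 0.04541476

Margin of error: E = z* × SE = 1.645 × 0.04541476 = 0.074707

Z-interval: p̂ ± E = 0.550000 ± 0.074707 = (0.475293, 0.624707)

Rounded to 4 decimal places:

(0.4753, 0.6247)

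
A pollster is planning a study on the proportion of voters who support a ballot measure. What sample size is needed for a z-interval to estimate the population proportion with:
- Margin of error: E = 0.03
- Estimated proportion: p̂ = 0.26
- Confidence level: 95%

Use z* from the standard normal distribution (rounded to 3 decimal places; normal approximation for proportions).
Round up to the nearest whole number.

Using z* for proportion z-interval (normal approximation).

For 95% confidence, z* = 1.96 (from standard normal table)

Sample size formula for proportion z-interval: n = z*²p̂(1-p̂)/E²

n = 1.96² × 0.26 × 0.74 / 0.03²
  = 3.8416 × 0.1924 / 0.0009
  = 821.2487

Round up to the nearest whole number: n = 822

822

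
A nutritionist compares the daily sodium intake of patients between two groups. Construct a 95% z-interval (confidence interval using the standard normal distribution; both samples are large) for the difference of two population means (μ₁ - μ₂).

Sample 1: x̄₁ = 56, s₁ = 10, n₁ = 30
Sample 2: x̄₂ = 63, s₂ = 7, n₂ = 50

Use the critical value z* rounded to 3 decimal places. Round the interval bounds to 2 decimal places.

Both samples are large (n₁ = 30 ≥ 30, n₂ = 50 ≥ 30), so a z-interval for the difference of means applies.

Point estimate: x̄₁ - x̄₂ = 56 - 63 = -7

Standard error: SE = √(s₁²/n₁ + s₂²/n₂)
= √(10²/30 + 7²/50)
= √(3.333333 + 0.980000)
= 2.076857

For 95% confidence, z* = 1.96 (from standard normal table)
Margin of error: E = z* × SE = 1.96 × 2.076857 = 4.0706

Z-interval: (x̄₁ - x̄₂) ± E = -7 ± 4.0706 = (-11.0706, -2.9294)

Rounded to 2 decimal places:

(-11.07, -2.93)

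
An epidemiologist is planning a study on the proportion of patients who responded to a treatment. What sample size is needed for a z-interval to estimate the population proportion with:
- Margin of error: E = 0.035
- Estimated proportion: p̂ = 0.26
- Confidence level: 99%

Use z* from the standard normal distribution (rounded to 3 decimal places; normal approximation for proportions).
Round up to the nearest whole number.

Using z* for proportion z-interval (normal approximation).

For 99% confidence, z* = 2.576 (from standard normal table)

Sample size formula for proportion z-interval: n = z*²p̂(1-p̂)/E²

n = 2.576² × 0.26 × 0.74 / 0.035²
  = 6.635776 × 0.1924 / 0.001225
  = 1042.2231

Round up to the nearest whole number: n = 1043

1043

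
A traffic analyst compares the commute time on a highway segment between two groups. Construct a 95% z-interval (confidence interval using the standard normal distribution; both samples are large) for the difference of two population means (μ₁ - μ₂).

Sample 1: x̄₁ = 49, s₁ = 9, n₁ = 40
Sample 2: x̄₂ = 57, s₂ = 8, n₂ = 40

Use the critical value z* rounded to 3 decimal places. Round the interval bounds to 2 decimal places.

Both samples are large (n₁ = 40 ≥ 30, n₂ = 40 ≥ 30), so a z-interval for the difference of means applies.

Point estimate: x̄₁ - x̄₂ = 49 - 57 = -8

Standard error: SE = √(s₁²/n₁ + s₂²/n₂)
= √(9²/40 + 8²/40)
= √(2.025000 + 1.600000)
= 1.903943

For 95% confidence, z* = 1.96 (from standard normal table)
Margin of error: E = z* × SE = 1.96 × 1.903943 = 3.7317

Z-interval: (x̄₁ - x̄₂) ± E = -8 ± 3.7317 = (-11.7317, -4.2683)

Rounded to 2 decimal places:

(-11.73, -4.27)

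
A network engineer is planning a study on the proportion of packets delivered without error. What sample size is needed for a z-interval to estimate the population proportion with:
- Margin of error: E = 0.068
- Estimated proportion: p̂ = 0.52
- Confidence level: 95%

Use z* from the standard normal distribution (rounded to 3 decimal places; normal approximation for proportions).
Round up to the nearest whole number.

Using z* for proportion z-interval (normal approximation).

For 95% confidence, z* = 1.96 (from standard normal table)

Sample size formula for proportion z-interval: n = z*²p̂(1-p̂)/E²

n = 1.96² × 0.52 × 0.48 / 0.068²
  = 3.8416 × 0.2496 / 0.004624
  = 207.3666

Round up to the nearest whole number: n = 208

208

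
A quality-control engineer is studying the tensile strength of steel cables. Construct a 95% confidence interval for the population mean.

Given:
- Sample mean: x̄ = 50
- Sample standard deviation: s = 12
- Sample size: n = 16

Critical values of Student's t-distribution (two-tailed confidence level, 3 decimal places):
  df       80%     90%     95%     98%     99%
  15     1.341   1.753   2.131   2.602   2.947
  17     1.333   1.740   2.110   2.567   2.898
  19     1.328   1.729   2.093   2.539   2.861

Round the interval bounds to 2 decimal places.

The population standard deviation σ is unknown (only the sample standard deviation s is given), so use a t-interval with df = n - 1 = 16 - 1 = 15.

For 95% confidence with df = 15, t* = 2.131 (from t-table)

Standard error: SE = s/√n = 12/√16 = 3.000000

Margin of error: E = t* × SE = 2.131 × 3.000000 = 6.3930

T-interval: x̄ ± E = 50 ± 6.3930 = (43.6070, 56.3930)

Rounded to 2 decimal places:

(43.61, 56.39)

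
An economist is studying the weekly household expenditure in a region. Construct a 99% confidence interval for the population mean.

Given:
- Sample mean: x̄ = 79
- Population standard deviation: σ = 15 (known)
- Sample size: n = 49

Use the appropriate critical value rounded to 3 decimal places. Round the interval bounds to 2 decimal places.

The population standard deviation σ is known, so use a z-interval (standard normal critical value).

For 99% confidence, z* = 2.576 (from standard normal table)

Standard error: SE = σ/√n = 15/√49 = 2.142857

Margin of error: E = z* × SE = 2.576 × 2.142857 = 5.5200

Z-interval: x̄ ± E = 79 ± 5.5200 = (73.4800, 84.5200)

Rounded to 2 decimal places:

(73.48, 84.52)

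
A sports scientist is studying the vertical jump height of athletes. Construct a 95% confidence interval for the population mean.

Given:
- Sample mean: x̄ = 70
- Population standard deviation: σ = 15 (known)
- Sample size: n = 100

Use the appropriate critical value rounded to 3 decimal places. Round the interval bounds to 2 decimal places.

The population standard deviation σ is known, so use a z-interval (standard normal critical value).

For 95% confidence, z* = 1.96 (from standard normal table)

Standard error: SE = σ/√n = 15/√100 = 1.500000

Margin of error: E = z* × SE = 1.96 × 1.500000 = 2.9400

Z-interval: x̄ ± E = 70 ± 2.9400 = (67.0600, 72.9400)

Rounded to 2 decimal places:

(67.06, 72.94)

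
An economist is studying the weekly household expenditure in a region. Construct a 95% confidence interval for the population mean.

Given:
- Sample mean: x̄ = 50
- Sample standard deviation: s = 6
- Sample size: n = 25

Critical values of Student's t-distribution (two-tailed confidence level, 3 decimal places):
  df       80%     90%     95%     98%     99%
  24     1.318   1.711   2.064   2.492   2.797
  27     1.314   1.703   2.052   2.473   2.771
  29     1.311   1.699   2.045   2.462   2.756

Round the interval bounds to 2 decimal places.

The population standard deviation σ is unknown (only the sample standard deviation s is given), so use a t-interval with df = n - 1 = 25 - 1 = 24.

For 95% confidence with df = 24, t* = 2.064 (from t-table)

Standard error: SE = s/√n = 6/√25 = 1.200000

Margin of error: E = t* × SE = 2.064 × 1.200000 = 2.4768

T-interval: x̄ ± E = 50 ± 2.4768 = (47.5232, 52.4768)

Rounded to 2 decimal places:

(47.52, 52.48)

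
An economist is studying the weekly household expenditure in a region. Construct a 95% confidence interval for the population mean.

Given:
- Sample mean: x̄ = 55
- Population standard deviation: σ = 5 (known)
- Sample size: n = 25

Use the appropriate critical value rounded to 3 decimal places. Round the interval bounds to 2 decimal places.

The population standard deviation σ is known, so use a z-interval (standard normal critical value).

For 95% confidence, z* = 1.96 (from standard normal table)

Standard error: SE = σ/√n = 5/√25 = 1.000000

Margin of error: E = z* × SE = 1.96 × 1.000000 = 1.9600

Z-interval: x̄ ± E = 55 ± 1.9600 = (53.0400, 56.9600)

Rounded to 2 decimal places:

(53.04, 56.96)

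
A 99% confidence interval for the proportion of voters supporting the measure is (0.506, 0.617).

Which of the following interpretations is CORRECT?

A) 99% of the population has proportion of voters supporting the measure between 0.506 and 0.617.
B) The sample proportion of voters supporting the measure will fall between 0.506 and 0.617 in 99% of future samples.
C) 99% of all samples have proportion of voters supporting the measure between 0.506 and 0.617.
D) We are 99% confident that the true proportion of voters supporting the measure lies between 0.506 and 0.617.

A confidence interval represents our confidence in the procedure, not a probability statement about the parameter.

Key concept: If we repeated this sampling process many times and computed a 99% CI each time, about 99% of those intervals would contain the true population parameter.

For this specific interval (0.506, 0.617):
- Midpoint (point estimate): 0.5615
- Margin of error: 0.0555

The correct interpretation is the one stating confidence that the true parameter lies in the interval — option D.

D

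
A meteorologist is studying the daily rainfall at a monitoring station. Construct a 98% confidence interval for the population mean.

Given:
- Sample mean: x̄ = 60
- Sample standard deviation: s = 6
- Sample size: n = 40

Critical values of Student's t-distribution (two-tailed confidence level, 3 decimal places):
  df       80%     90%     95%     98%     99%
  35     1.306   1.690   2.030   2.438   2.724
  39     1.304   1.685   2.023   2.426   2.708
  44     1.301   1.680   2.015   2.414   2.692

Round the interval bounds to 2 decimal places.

The population standard deviation σ is unknown (only the sample standard deviation s is given), so use a t-interval with df = n - 1 = 40 - 1 = 39.

For 98% confidence with df = 39, t* = 2.426 (from t-table)

Standard error: SE = s/√n = 6/√40 = 0.948683

Margin of error: E = t* × SE = 2.426 × 0.948683 = 2.3015

T-interval: x̄ ± E = 60 ± 2.3015 = (57.6985, 62.3015)

Rounded to 2 decimal places:

(57.70, 62.30)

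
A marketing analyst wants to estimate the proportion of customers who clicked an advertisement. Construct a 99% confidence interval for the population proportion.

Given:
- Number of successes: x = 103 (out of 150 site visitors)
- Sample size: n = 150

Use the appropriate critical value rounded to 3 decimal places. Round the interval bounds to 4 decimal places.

Sample proportion: p̂ = 103/150 = 0.686667

Check conditions for normal approximation:
  np̂ = 103 ≥ 10 ✓
  n(1-p̂) = 47 ≥ 10 ✓

The sample is large enough, so use a z-interval (normal approximation) for the proportion.

For 99% confidence, z* = 2.576 (from standard normal table)

Standard error: SE = √(p̂(1-p̂)/n) = √(0.686667×0.313333/150) = 0.03787308

Margin of error: E = z* × SE = 2.576 × 0.03787308 = 0.097561

Z-interval: p̂ ± E = 0.686667 ± 0.097561 = (0.589106, 0.784228)

Rounded to 4 decimal places:

(0.5891, 0.7842)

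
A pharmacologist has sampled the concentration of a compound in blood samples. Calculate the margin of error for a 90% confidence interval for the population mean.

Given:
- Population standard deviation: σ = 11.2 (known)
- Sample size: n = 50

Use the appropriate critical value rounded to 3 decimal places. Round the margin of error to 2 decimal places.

The population standard deviation σ is known, so use the z-interval margin of error formula.

For 90% confidence, z* = 1.645 (from standard normal table)

Margin of error formula for z-interval: E = z* × σ/√n

E = 1.645 × 11.2/√50
  = 1.645 × 1.583919
  = 2.6055

Rounded to 2 decimal places:

2.61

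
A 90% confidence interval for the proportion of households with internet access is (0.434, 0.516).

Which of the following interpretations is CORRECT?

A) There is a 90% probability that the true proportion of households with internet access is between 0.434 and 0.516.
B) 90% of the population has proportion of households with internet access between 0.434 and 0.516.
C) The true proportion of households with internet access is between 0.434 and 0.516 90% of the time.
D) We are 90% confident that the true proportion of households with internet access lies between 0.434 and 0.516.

A confidence interval represents our confidence in the procedure, not a probability statement about the parameter.

Key concept: If we repeated this sampling process many times and computed a 90% CI each time, about 90% of those intervals would contain the true population parameter.

For this specific interval (0.434, 0.516):
- Midpoint (point estimate): 0.475
- Margin of error: 0.041

The correct interpretation is the one stating confidence that the true parameter lies in the interval — option D.

D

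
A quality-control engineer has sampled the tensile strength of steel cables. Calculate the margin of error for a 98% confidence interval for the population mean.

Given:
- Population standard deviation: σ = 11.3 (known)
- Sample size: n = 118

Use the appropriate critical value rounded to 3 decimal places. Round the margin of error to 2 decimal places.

The population standard deviation σ is known, so use the z-interval margin of error formula.

For 98% confidence, z* = 2.326 (from standard normal table)

Margin of error formula for z-interval: E = z* × σ/√n

E = 2.326 × 11.3/√118
  = 2.326 × 1.040249
  = 2.4196

Rounded to 2 decimal places:

2.42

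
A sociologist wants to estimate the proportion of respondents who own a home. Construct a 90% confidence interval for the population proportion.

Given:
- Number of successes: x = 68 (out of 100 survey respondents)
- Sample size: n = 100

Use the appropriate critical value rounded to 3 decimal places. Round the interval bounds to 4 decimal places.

Sample proportion: p̂ = 68/100 = 0.680000

Check conditions for normal approximation:
  np̂ = 68 ≥ 10 ✓
  n(1-p̂) = 32 ≥ 10 ✓

The sample is large enough, so use a z-interval (normal approximation) for the proportion.

For 90% confidence, z* = 1.645 (from standard normal table)

Standard error: SE = √(p̂(1-p̂)/n) = √(0.680000×0.320000/100) = 0.04664762

Margin of error: E = z* × SE = 1.645 × 0.04664762 = 0.076735

Z-interval: p̂ ± E = 0.680000 ± 0.076735 = (0.603265, 0.756735)

Rounded to 4 decimal places:

(0.6033, 0.7567)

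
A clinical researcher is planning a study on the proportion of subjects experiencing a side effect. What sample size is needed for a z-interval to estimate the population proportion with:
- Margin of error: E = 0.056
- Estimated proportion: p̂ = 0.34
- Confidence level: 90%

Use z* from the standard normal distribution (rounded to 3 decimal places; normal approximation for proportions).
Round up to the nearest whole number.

Using z* for proportion z-interval (normal approximation).

For 90% confidence, z* = 1.645 (from standard normal table)

Sample size formula for proportion z-interval: n = z*²p̂(1-p̂)/E²

n = 1.645² × 0.34 × 0.66 / 0.056²
  = 2.706025 × 0.2244 / 0.003136
  = 193.6327

Round up to the nearest whole number: n = 194

194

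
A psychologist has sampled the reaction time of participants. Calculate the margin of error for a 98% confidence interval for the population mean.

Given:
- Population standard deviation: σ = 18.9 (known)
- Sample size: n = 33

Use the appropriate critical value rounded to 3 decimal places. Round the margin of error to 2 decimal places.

The population standard deviation σ is known, so use the z-interval margin of error formula.

For 98% confidence, z* = 2.326 (from standard normal table)

Margin of error formula for z-interval: E = z* × σ/√n

E = 2.326 × 18.9/√33
  = 2.326 × 3.290068
  = 7.6527

Rounded to 2 decimal places:

7.65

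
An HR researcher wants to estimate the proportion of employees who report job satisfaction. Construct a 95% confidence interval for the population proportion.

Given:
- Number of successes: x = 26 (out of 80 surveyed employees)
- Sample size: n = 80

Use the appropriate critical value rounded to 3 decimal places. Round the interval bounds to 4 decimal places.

Sample proportion: p̂ = 26/80 = 0.325000

Check conditions for normal approximation:
  np̂ = 26 ≥ 10 ✓
  n(1-p̂) = 54 ≥ 10 ✓

The sample is large enough, so use a z-interval (normal approximation) for the proportion.

For 95% confidence, z* = 1.96 (from standard normal table)

Standard error: SE = √(p̂(1-p̂)/n) = √(0.325000×0.675000/80) = 0.05236590

Margin of error: E = z* × SE = 1.96 × 0.05236590 = 0.102637

Z-interval: p̂ ± E = 0.325000 ± 0.102637 = (0.222363, 0.427637)

Rounded to 4 decimal places:

(0.2224, 0.4276)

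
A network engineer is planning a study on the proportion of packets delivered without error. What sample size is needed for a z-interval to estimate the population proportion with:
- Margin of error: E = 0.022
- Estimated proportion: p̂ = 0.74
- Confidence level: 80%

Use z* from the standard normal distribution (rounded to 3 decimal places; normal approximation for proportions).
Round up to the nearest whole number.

Using z* for proportion z-interval (normal approximation).

For 80% confidence, z* = 1.282 (from standard normal table)

Sample size formula for proportion z-interval: n = z*²p̂(1-p̂)/E²

n = 1.282² × 0.74 × 0.26 / 0.022²
  = 1.643524 × 0.1924 / 0.000484
  = 653.3347

Round up to the nearest whole number: n = 654

654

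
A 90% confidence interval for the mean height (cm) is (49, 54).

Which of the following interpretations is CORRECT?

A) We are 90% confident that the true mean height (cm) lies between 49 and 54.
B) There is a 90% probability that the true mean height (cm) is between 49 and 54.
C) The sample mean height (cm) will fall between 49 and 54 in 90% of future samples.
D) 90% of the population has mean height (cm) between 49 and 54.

A confidence interval represents our confidence in the procedure, not a probability statement about the parameter.

Key concept: If we repeated this sampling process many times and computed a 90% CI each time, about 90% of those intervals would contain the true population parameter.

For this specific interval (49, 54):
- Midpoint (point estimate): 51.5
- Margin of error: 2.5

The correct interpretation is the one stating confidence that the true parameter lies in the interval — option A.

A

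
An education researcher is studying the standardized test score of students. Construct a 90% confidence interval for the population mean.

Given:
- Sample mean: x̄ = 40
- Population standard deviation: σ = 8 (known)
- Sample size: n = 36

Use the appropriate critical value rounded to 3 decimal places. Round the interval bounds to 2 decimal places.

The population standard deviation σ is known, so use a z-interval (standard normal critical value).

For 90% confidence, z* = 1.645 (from standard normal table)

Standard error: SE = σ/√n = 8/√36 = 1.333333

Margin of error: E = z* × SE = 1.645 × 1.333333 = 2.1933

Z-interval: x̄ ± E = 40 ± 2.1933 = (37.8067, 42.1933)

Rounded to 2 decimal places:

(37.81, 42.19)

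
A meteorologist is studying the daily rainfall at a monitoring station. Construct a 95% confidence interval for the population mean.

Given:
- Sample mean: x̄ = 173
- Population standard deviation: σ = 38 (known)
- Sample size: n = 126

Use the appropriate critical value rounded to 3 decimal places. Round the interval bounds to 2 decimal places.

The population standard deviation σ is known, so use a z-interval (standard normal critical value).

For 95% confidence, z* = 1.96 (from standard normal table)

Standard error: SE = σ/√n = 38/√126 = 3.385309

Margin of error: E = z* × SE = 1.96 × 3.385309 = 6.6352

Z-interval: x̄ ± E = 173 ± 6.6352 = (166.3648, 179.6352)

Rounded to 2 decimal places:

(166.36, 179.64)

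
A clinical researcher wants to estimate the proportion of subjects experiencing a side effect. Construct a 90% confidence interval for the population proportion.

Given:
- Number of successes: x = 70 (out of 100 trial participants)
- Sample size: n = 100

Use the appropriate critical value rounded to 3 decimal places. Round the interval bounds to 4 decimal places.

Sample proportion: p̂ = 70/100 = 0.700000

Check conditions for normal approximation:
  np̂ = 70 ≥ 10 ✓
  n(1-p̂) = 30 ≥ 10 ✓

The sample is large enough, so use a z-interval (normal approximation) for the proportion.

For 90% confidence, z* = 1.645 (from standard normal table)

Standard error: SE = √(p̂(1-p̂)/n) = √(0.700000×0.300000/100) = 0.04582576

Margin of error: E = z* × SE = 1.645 × 0.04582576 = 0.075383

Z-interval: p̂ ± E = 0.700000 ± 0.075383 = (0.624617, 0.775383)

Rounded to 4 decimal places:

(0.6246, 0.7754)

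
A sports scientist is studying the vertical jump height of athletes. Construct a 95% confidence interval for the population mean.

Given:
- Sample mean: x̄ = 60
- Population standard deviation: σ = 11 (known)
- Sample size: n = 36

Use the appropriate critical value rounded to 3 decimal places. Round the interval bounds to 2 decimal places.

The population standard deviation σ is known, so use a z-interval (standard normal critical value).

For 95% confidence, z* = 1.96 (from standard normal table)

Standard error: SE = σ/√n = 11/√36 = 1.833333

Margin of error: E = z* × SE = 1.96 × 1.833333 = 3.5933

Z-interval: x̄ ± E = 60 ± 3.5933 = (56.4067, 63.5933)

Rounded to 2 decimal places:

(56.41, 63.59)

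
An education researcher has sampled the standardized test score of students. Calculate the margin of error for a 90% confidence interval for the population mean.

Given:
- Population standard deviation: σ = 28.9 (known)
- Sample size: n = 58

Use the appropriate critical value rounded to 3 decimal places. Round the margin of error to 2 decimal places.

The population standard deviation σ is known, so use the z-interval margin of error formula.

For 90% confidence, z* = 1.645 (from standard normal table)

Margin of error formula for z-interval: E = z* × σ/√n

E = 1.645 × 28.9/√58
  = 1.645 × 3.794756
  = 6.2424

Rounded to 2 decimal places:

6.24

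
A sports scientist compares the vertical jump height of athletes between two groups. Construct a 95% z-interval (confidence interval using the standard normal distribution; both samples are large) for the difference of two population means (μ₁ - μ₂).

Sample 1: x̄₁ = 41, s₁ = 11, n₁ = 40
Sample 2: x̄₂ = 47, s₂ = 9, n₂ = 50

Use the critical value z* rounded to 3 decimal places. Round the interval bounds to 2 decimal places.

Both samples are large (n₁ = 40 ≥ 30, n₂ = 50 ≥ 30), so a z-interval for the difference of means applies.

Point estimate: x̄₁ - x̄₂ = 41 - 47 = -6

Standard error: SE = √(s₁²/n₁ + s₂²/n₂)
= √(11²/40 + 9²/50)
= √(3.025000 + 1.620000)
= 2.155226

For 95% confidence, z* = 1.96 (from standard normal table)
Margin of error: E = z* × SE = 1.96 × 2.155226 = 4.2242

Z-interval: (x̄₁ - x̄₂) ± E = -6 ± 4.2242 = (-10.2242, -1.7758)

Rounded to 2 decimal places:

(-10.22, -1.78)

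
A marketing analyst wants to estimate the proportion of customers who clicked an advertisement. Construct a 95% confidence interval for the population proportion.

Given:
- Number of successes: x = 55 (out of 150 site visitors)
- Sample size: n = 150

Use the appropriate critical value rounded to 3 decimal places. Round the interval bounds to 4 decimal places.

Sample proportion: p̂ = 55/150 = 0.366667

Check conditions for normal approximation:
  np̂ = 55 ≥ 10 ✓
  n(1-p̂) = 95 ≥ 10 ✓

The sample is large enough, so use a z-interval (normal approximation) for the proportion.

For 95% confidence, z* = 1.96 (from standard normal table)

Standard error: SE = √(p̂(1-p̂)/n) = √(0.366667×0.633333/150) = 0.03934651

Margin of error: E = z* × SE = 1.96 × 0.03934651 = 0.077119

Z-interval: p̂ ± E = 0.366667 ± 0.077119 = (0.289547, 0.443786)

Rounded to 4 decimal places:

(0.2895, 0.4438)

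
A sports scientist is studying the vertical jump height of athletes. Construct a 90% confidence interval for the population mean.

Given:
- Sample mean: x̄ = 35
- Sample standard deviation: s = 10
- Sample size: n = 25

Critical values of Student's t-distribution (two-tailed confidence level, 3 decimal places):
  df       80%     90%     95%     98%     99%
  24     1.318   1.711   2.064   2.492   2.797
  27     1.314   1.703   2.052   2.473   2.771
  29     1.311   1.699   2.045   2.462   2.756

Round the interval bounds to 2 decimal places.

The population standard deviation σ is unknown (only the sample standard deviation s is given), so use a t-interval with df = n - 1 = 25 - 1 = 24.

For 90% confidence with df = 24, t* = 1.711 (from t-table)

Standard error: SE = s/√n = 10/√25 = 2.000000

Margin of error: E = t* × SE = 1.711 × 2.000000 = 3.4220

T-interval: x̄ ± E = 35 ± 3.4220 = (31.5780, 38.4220)

Rounded to 2 decimal places:

(31.58, 38.42)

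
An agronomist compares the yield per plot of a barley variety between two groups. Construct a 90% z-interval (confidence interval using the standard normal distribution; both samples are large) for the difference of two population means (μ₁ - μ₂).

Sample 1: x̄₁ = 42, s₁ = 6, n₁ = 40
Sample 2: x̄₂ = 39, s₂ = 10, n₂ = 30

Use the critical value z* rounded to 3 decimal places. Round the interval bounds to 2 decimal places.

Both samples are large (n₁ = 40 ≥ 30, n₂ = 30 ≥ 30), so a z-interval for the difference of means applies.

Point estimate: x̄₁ - x̄₂ = 42 - 39 = 3

Standard error: SE = √(s₁²/n₁ + s₂²/n₂)
= √(6²/40 + 10²/30)
= √(0.900000 + 3.333333)
= 2.057507

For 90% confidence, z* = 1.645 (from standard normal table)
Margin of error: E = z* × SE = 1.645 × 2.057507 = 3.3846

Z-interval: (x̄₁ - x̄₂) ± E = 3 ± 3.3846 = (-0.3846, 6.3846)

Rounded to 2 decimal places:

(-0.38, 6.38)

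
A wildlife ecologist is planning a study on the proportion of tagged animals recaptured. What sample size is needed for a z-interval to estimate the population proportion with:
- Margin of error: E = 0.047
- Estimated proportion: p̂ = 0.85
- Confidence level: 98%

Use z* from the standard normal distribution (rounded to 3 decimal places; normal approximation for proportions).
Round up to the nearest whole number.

Using z* for proportion z-interval (normal approximation).

For 98% confidence, z* = 2.326 (from standard normal table)

Sample size formula for proportion z-interval: n = z*²p̂(1-p̂)/E²

n = 2.326² × 0.85 × 0.15 / 0.047²
  = 5.410276 × 0.1275 / 0.002209
  = 312.2726

Round up to the nearest whole number: n = 313

313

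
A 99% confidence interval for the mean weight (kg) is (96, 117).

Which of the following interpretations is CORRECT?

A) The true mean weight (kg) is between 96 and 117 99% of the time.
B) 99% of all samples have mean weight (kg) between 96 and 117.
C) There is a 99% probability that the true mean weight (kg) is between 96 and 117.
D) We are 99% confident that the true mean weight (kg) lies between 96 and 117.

A confidence interval represents our confidence in the procedure, not a probability statement about the parameter.

Key concept: If we repeated this sampling process many times and computed a 99% CI each time, about 99% of those intervals would contain the true population parameter.

For this specific interval (96, 117):
- Midpoint (point estimate): 106.5
- Margin of error: 10.5

The correct interpretation is the one stating confidence that the true parameter lies in the interval — option D.

D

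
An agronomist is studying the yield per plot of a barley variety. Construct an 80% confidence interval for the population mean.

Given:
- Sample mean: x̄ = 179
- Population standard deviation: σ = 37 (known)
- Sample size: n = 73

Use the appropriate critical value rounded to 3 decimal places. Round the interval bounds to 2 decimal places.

The population standard deviation σ is known, so use a z-interval (standard normal critical value).

For 80% confidence, z* = 1.282 (from standard normal table)

Standard error: SE = σ/√n = 37/√73 = 4.330522

Margin of error: E = z* × SE = 1.282 × 4.330522 = 5.5517

Z-interval: x̄ ± E = 179 ± 5.5517 = (173.4483, 184.5517)

Rounded to 2 decimal places:

(173.45, 184.55)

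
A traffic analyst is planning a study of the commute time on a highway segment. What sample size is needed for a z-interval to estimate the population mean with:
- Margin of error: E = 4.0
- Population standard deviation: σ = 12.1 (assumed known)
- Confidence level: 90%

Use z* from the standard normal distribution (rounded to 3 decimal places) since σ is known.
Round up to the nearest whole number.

Using z* since population σ is known (z-interval formula).

For 90% confidence, z* = 1.645 (from standard normal table)

Sample size formula for z-interval: n = (z*σ/E)²

n = (1.645 × 12.1 / 4.0)²
  = (4.976125)²
  = 24.7618

Round up to the nearest whole number: n = 25

25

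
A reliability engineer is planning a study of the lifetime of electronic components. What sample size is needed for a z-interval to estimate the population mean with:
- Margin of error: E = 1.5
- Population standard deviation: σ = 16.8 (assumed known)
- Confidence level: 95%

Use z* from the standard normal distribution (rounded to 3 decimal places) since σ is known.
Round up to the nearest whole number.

Using z* since population σ is known (z-interval formula).

For 95% confidence, z* = 1.96 (from standard normal table)

Sample size formula for z-interval: n = (z*σ/E)²

n = (1.96 × 16.8 / 1.5)²
  = (21.952000)²
  = 481.8903

Round up to the nearest whole number: n = 482

482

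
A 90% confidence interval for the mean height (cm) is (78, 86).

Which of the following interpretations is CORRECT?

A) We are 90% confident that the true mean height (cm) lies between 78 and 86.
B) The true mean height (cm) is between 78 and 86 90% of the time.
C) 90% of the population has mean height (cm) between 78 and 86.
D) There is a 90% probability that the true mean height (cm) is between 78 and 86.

A confidence interval represents our confidence in the procedure, not a probability statement about the parameter.

Key concept: If we repeated this sampling process many times and computed a 90% CI each time, about 90% of those intervals would contain the true population parameter.

For this specific interval (78, 86):
- Midpoint (point estimate): 82
- Margin of error: 4

The correct interpretation is the one stating confidence that the true parameter lies in the interval — option A.

A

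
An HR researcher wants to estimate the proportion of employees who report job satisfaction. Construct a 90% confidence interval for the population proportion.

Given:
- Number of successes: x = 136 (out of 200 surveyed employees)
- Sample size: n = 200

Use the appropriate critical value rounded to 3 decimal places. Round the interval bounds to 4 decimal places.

Sample proportion: p̂ = 136/200 = 0.680000

Check conditions for normal approximation:
  np̂ = 136 ≥ 10 ✓
  n(1-p̂) = 64 ≥ 10 ✓

The sample is large enough, so use a z-interval (normal approximation) for the proportion.

For 90% confidence, z* = 1.645 (from standard normal table)

Standard error: SE = √(p̂(1-p̂)/n) = √(0.680000×0.320000/200) = 0.03298485

Margin of error: E = z* × SE = 1.645 × 0.03298485 = 0.054260

Z-interval: p̂ ± E = 0.680000 ± 0.054260 = (0.625740, 0.734260)

Rounded to 4 decimal places:

(0.6257, 0.7343)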